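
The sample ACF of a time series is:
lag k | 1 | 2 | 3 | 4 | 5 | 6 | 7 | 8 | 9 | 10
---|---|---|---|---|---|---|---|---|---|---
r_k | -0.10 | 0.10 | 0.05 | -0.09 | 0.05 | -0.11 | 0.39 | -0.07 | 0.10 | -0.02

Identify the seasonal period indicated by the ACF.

7

The largest autocorrelation is r_7 = 0.39; the remaining lags stay at or below 0.10.
The dominant spike at lag 7 indicates a seasonal period of 7.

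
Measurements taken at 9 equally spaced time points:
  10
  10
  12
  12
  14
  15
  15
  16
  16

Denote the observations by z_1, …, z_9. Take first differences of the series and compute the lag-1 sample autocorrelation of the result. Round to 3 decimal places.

-0.557

First differences Δz: 0, 2, 0, 2, 1, 0, 1, 0
Mean of differences = 0.7500
Numerator Σ(Δz_t−Δz̄)(Δz_{t+1}−Δz̄) = -3.0625
Denominator Σ(Δz_t−Δz̄)² = 5.5000
r_1(Δz) = -3.0625 / 5.5000 = -0.557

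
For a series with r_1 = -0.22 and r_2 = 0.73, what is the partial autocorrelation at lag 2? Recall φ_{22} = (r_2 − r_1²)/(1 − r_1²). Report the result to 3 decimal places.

0.716

φ_{22} = (r_2 − r_1²) / (1 − r_1²)
r_1² = (-0.22)² = 0.0484
Numerator = 0.73 − 0.0484 = 0.6816; denominator = 1 − 0.0484 = 0.9516
φ_{22} = 0.6816 / 0.9516 = 0.716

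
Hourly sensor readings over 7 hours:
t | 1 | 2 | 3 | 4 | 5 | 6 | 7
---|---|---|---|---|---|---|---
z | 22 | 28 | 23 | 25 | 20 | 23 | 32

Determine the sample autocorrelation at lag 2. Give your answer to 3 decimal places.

Mean z̄ = (22 + 28 + 23 + 25 + 20 + 23 + 32)/7 = 24.7143
Numerator Σ_{t=1}^{5}(z_t−z̄)(z_{t+2}−z̄) = -21.1633
Denominator Σ(z_t−z̄)² = 99.4286
r_2 = -21.1633 / 99.4286 = -0.213

-0.213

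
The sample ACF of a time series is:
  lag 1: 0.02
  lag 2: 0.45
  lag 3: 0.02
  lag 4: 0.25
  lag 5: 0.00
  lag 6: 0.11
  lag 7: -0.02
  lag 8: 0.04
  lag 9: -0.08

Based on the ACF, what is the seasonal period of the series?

2

The largest autocorrelation is r_2 = 0.45, with a weaker echo at lag 4 (0.25); the remaining lags stay at or below 0.11.
The dominant spike at lag 2 indicates a seasonal period of 2.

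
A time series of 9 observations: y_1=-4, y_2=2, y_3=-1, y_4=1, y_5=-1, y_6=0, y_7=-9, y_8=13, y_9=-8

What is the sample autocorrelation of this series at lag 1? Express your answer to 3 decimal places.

Mean ȳ = (-4 + 2 − 1 + 1 − 1 + 0 − 9 + 13 − 8)/9 = -0.7778
Numerator Σ_{t=1}^{8}(y_t−ȳ)(y_{t+1}−ȳ) = -229.7160
Denominator Σ(y_t−ȳ)² = 331.5556
r_1 = -229.7160 / 331.5556 = -0.693

-0.693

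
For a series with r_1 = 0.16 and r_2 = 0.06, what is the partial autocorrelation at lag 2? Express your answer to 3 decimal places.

0.035

φ_{22} = (r_2 − r_1²) / (1 − r_1²)
r_1² = (0.16)² = 0.0256
Numerator = 0.06 − 0.0256 = 0.0344; denominator = 1 − 0.0256 = 0.9744
φ_{22} = 0.0344 / 0.9744 = 0.035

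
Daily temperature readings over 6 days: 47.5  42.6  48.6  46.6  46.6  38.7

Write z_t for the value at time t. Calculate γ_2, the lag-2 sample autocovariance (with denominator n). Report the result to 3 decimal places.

0.050

Mean z̄ = (47.5 + 42.6 + 48.6 + 46.6 + 46.6 + 38.7)/6 = 45.1000
Σ_{t=1}^{4}(z_t−z̄)(z_{t+2}−z̄) = 0.3000
γ_2 = 0.3000 / 6 = 0.050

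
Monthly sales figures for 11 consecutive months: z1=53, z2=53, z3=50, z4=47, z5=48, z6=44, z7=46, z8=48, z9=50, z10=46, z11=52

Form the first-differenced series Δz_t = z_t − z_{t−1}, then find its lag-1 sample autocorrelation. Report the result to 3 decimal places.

-0.311

First differences Δz: 0, -3, -3, 1, -4, 2, 2, 2, -4, 6
Mean of differences = -0.1000
Numerator Σ(Δz_t−Δz̄)(Δz_{t+1}−Δz̄) = -30.7100
Denominator Σ(Δz_t−Δz̄)² = 98.9000
r_1(Δz) = -30.7100 / 98.9000 = -0.311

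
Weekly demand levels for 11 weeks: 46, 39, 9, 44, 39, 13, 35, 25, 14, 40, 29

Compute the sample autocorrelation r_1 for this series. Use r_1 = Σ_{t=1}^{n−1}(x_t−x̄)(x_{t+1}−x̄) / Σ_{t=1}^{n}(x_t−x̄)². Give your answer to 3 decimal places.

-0.322

Mean x̄ = (46 + 39 + 9 + 44 + 39 + 13 + 35 + 25 + 14 + 40 + 29)/11 = 30.2727
Numerator Σ_{t=1}^{10}(x_t−x̄)(x_{t+1}−x̄) = -562.8017
Denominator Σ(x_t−x̄)² = 1750.1818
r_1 = -562.8017 / 1750.1818 = -0.322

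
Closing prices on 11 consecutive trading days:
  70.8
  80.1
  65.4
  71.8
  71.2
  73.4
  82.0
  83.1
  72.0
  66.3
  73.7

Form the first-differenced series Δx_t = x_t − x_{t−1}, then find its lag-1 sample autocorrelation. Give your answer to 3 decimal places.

-0.307

First differences Δx: 9.3, -14.7, 6.4, -0.6, 2.2, 8.6, 1.1, -11.1, -5.7, 7.4
Mean of differences = 0.2900
Numerator Σ(Δx_t−Δx̄)(Δx_{t+1}−Δx̄) = -194.7721
Denominator Σ(Δx_t−Δx̄)² = 633.5290
r_1(Δx) = -194.7721 / 633.5290 = -0.307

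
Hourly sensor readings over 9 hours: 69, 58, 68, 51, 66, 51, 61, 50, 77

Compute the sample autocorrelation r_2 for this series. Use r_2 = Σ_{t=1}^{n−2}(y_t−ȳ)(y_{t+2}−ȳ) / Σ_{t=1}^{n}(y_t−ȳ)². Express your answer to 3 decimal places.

Mean ȳ = (69 + 58 + 68 + 51 + 66 + 51 + 61 + 50 + 77)/9 = 61.2222
Numerator Σ_{t=1}^{7}(y_t−ȳ)(y_{t+2}−ȳ) = 332.6790
Denominator Σ(y_t−ȳ)² = 723.5556
r_2 = 332.6790 / 723.5556 = 0.460

0.460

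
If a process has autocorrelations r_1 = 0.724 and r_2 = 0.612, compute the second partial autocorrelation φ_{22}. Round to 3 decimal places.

φ_{22} = (r_2 − r_1²) / (1 − r_1²)
r_1² = (0.724)² = 0.524176
Numerator = 0.612 − 0.5242 = 0.0878; denominator = 1 − 0.5242 = 0.4758
φ_{22} = 0.0878 / 0.4758 = 0.185

0.185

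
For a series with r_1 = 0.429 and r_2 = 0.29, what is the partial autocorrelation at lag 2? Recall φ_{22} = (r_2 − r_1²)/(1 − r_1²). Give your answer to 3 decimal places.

0.130

φ_{22} = (r_2 − r_1²) / (1 − r_1²)
r_1² = (0.429)² = 0.184041
Numerator = 0.29 − 0.1840 = 0.1060; denominator = 1 − 0.1840 = 0.8160
φ_{22} = 0.1060 / 0.8160 = 0.130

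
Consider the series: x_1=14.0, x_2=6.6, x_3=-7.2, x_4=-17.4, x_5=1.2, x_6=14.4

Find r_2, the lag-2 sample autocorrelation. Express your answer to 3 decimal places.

-0.557

Mean x̄ = (14.0 + 6.6 − 7.2 − 17.4 + 1.2 + 14.4)/6 = 1.9333
Deviations from mean: 12.0667, 4.6667, -9.1333, -19.3333, -0.7333, 12.4667
Numerator Σ_{t=1}^{4}(x_t−x̄)(x_{t+2}−x̄) = -434.7556
Denominator Σ(x_t−x̄)² = 780.5333
r_2 = -434.7556 / 780.5333 = -0.557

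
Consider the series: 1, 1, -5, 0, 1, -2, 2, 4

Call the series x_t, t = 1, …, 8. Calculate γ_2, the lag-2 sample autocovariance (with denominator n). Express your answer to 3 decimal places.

-1.828

Mean x̄ = (1 + 1 − 5 + 0 + 1 − 2 + 2 + 4)/8 = 0.2500
Deviations: 0.7500, 0.7500, -5.2500, -0.2500, 0.7500, -2.2500, 1.7500, 3.7500
Σ_{t=1}^{6}(x_t−x̄)(x_{t+2}−x̄) = -14.6250
γ_2 = -14.6250 / 8 = -1.828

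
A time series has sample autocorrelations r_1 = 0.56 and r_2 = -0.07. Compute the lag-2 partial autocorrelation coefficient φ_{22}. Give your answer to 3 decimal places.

-0.559

φ_{22} = (r_2 − r_1²) / (1 − r_1²)
r_1² = (0.56)² = 0.3136
Numerator = -0.07 − 0.3136 = -0.3836; denominator = 1 − 0.3136 = 0.6864
φ_{22} = -0.3836 / 0.6864 = -0.559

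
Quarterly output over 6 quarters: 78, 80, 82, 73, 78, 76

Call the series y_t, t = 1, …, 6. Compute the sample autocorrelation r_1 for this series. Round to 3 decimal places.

Mean ȳ = (78 + 80 + 82 + 73 + 78 + 76)/6 = 77.8333
Deviations from mean: 0.1667, 2.1667, 4.1667, -4.8333, 0.1667, -1.8333
Σ(y_t−ȳ)(y_{t+1}−ȳ) = (0.3611) + (9.0278) + (-20.1389) + (-0.8056) + (-0.3056) = -11.8611
Denominator Σ(y_t−ȳ)² = 48.8333
r_1 = -11.8611 / 48.8333 = -0.243

-0.243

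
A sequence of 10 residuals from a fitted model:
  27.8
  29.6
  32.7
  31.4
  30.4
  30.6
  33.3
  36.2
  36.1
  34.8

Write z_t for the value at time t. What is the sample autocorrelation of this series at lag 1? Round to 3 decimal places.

0.587

Mean z̄ = (27.8 + 29.6 + 32.7 + 31.4 + 30.4 + 30.6 + 33.3 + 36.2 + 36.1 + 34.8)/10 = 32.2900
Numerator Σ_{t=1}^{9}(z_t−z̄)(z_{t+1}−z̄) = 42.1889
Denominator Σ(z_t−z̄)² = 71.9090
r_1 = 42.1889 / 71.9090 = 0.587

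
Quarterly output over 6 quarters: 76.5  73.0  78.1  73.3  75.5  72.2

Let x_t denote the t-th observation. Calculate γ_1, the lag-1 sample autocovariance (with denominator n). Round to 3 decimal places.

-2.800

Mean x̄ = (76.5 + 73.0 + 78.1 + 73.3 + 75.5 + 72.2)/6 = 74.7667
Σ_{t=1}^{5}(x_t−x̄)(x_{t+1}−x̄) = -16.7978
γ_1 = -16.7978 / 6 = -2.800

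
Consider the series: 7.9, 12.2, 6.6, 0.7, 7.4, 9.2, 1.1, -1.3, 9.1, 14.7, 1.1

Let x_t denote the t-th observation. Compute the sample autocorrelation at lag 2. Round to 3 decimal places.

-0.632

Mean x̄ = (7.9 + 12.2 + 6.6 + 0.7 + 7.4 + 9.2 + 1.1 − 1.3 + 9.1 + 14.7 + 1.1)/11 = 6.2455
Numerator Σ_{t=1}^{9}(x_t−x̄)(x_{t+2}−x̄) = -169.8123
Denominator Σ(x_t−x̄)² = 268.6473
r_2 = -169.8123 / 268.6473 = -0.632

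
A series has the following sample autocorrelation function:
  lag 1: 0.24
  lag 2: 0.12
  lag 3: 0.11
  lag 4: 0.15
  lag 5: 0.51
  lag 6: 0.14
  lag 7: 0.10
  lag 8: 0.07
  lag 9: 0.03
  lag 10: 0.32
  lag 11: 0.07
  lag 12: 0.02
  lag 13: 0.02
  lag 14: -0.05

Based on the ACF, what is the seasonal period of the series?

The largest autocorrelation is r_5 = 0.51, with a weaker echo at lag 10 (0.32); the remaining lags stay at or below 0.24. The elevated value at lag 1 (0.24), dropping to 0.12 at lag 2, reflects decaying short-term dependence rather than seasonality.
The dominant spike at lag 5 indicates a seasonal period of 5.

5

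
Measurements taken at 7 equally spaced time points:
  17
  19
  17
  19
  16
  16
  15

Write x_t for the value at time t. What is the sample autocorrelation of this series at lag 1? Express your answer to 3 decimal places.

0.071

Mean x̄ = (17 + 19 + 17 + 19 + 16 + 16 + 15)/7 = 17.0000
Numerator Σ_{t=1}^{6}(x_t−x̄)(x_{t+1}−x̄) = 1.0000
Denominator Σ(x_t−x̄)² = 14.0000
r_1 = 1.0000 / 14.0000 = 0.071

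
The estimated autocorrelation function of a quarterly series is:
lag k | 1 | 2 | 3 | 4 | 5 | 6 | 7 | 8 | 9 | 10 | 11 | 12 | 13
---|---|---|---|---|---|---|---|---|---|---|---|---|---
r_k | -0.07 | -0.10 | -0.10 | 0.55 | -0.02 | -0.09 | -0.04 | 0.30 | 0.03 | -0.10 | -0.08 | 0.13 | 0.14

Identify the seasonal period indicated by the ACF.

The largest autocorrelation is r_4 = 0.55, with a weaker echo at lag 8 (0.30); the remaining lags stay at or below 0.14.
The dominant spike at lag 4 indicates a seasonal period of 4.

4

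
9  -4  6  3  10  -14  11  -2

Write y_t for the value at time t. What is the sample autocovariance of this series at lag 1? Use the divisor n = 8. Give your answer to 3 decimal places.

-45.268

Mean ȳ = (9 − 4 + 6 + 3 + 10 − 14 + 11 − 2)/8 = 2.3750
Σ_{t=1}^{7}(y_t−ȳ)(y_{t+1}−ȳ) = -362.1406
γ_1 = -362.1406 / 8 = -45.268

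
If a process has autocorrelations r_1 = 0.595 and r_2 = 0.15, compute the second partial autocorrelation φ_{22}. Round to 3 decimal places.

φ_{22} = (r_2 − r_1²) / (1 − r_1²)
r_1² = (0.595)² = 0.354025
Numerator = 0.15 − 0.3540 = -0.2040; denominator = 1 − 0.3540 = 0.6460
φ_{22} = -0.2040 / 0.6460 = -0.316

-0.316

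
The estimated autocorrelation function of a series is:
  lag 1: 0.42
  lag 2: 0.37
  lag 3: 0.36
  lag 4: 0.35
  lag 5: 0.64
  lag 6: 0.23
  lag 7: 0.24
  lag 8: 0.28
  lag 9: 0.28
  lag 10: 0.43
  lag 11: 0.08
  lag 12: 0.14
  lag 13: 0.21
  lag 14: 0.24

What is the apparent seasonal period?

5

The largest autocorrelation is r_5 = 0.64, with a weaker echo at lag 10 (0.43); the remaining lags stay at or below 0.42. The elevated value at lag 1 (0.42), dropping to 0.37 at lag 2, reflects decaying short-term dependence rather than seasonality.
The dominant spike at lag 5 indicates a seasonal period of 5.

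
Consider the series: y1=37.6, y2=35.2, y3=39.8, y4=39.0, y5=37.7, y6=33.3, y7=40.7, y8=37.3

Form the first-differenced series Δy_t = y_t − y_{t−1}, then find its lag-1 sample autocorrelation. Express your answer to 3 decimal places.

-0.570

First differences Δy: -2.4, 4.6, -0.8, -1.3, -4.4, 7.4, -3.4
Mean of differences = -0.0429
Numerator Σ(Δy_t−Δȳ)(Δy_{t+1}−Δȳ) = -65.4461
Denominator Σ(Δy_t−Δȳ)² = 114.9171
r_1(Δy) = -65.4461 / 114.9171 = -0.570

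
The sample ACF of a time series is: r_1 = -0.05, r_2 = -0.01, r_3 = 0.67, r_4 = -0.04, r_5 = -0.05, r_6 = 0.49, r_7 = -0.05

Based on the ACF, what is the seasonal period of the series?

3

The largest autocorrelation is r_3 = 0.67, with a weaker echo at lag 6 (0.49); the remaining lags stay at or below -0.01.
The dominant spike at lag 3 indicates a seasonal period of 3.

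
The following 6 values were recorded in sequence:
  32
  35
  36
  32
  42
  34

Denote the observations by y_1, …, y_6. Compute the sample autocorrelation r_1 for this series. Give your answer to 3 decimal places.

-0.463

Mean ȳ = (32 + 35 + 36 + 32 + 42 + 34)/6 = 35.1667
Deviations from mean: -3.1667, -0.1667, 0.8333, -3.1667, 6.8333, -1.1667
Σ(y_t−ȳ)(y_{t+1}−ȳ) = (0.5278) + (-0.1389) + (-2.6389) + (-21.6389) + (-7.9722) = -31.8611
Denominator Σ(y_t−ȳ)² = 68.8333
r_1 = -31.8611 / 68.8333 = -0.463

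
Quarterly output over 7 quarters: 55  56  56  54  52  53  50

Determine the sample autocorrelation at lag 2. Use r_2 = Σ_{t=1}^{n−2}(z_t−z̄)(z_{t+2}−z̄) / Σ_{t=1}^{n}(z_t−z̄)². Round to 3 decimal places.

0.198

Mean z̄ = (55 + 56 + 56 + 54 + 52 + 53 + 50)/7 = 53.7143
Numerator Σ_{t=1}^{5}(z_t−z̄)(z_{t+2}−z̄) = 5.8367
Denominator Σ(z_t−z̄)² = 29.4286
r_2 = 5.8367 / 29.4286 = 0.198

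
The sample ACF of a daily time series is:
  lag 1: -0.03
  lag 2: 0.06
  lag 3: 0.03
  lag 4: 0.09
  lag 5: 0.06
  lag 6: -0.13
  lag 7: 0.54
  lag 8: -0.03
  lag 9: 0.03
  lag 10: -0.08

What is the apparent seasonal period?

The largest autocorrelation is r_7 = 0.54; the remaining lags stay at or below 0.09.
The dominant spike at lag 7 indicates a seasonal period of 7.

7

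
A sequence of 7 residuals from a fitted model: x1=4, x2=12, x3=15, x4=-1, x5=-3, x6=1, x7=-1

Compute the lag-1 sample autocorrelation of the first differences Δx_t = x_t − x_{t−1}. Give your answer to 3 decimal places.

-0.051

First differences Δx: 8, 3, -16, -2, 4, -2
Mean of differences = -0.8333
Numerator Σ(Δx_t−Δx̄)(Δx_{t+1}−Δx̄) = -17.8611
Denominator Σ(Δx_t−Δx̄)² = 348.8333
r_1(Δx) = -17.8611 / 348.8333 = -0.051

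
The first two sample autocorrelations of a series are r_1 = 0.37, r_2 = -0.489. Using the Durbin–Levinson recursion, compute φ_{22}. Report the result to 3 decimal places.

φ_{22} = (r_2 − r_1²) / (1 − r_1²)
r_1² = (0.37)² = 0.1369
Numerator = -0.489 − 0.1369 = -0.6259; denominator = 1 − 0.1369 = 0.8631
φ_{22} = -0.6259 / 0.8631 = -0.725

-0.725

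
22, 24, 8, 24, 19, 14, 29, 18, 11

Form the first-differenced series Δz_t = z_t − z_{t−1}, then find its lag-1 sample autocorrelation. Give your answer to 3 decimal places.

-0.546

First differences Δz: 2, -16, 16, -5, -5, 15, -11, -7
Mean of differences = -1.3750
Numerator Σ(Δz_t−Δz̄)(Δz_{t+1}−Δz̄) = -516.1406
Denominator Σ(Δz_t−Δz̄)² = 945.8750
r_1(Δz) = -516.1406 / 945.8750 = -0.546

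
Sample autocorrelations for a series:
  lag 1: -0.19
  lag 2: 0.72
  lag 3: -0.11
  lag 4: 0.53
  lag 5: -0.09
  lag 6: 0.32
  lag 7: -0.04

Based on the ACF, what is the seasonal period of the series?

2

The largest autocorrelation is r_2 = 0.72, with weaker echoes at lags 4 (0.53) and 6 (0.32); the remaining lags stay at or below -0.04.
The dominant spike at lag 2 indicates a seasonal period of 2.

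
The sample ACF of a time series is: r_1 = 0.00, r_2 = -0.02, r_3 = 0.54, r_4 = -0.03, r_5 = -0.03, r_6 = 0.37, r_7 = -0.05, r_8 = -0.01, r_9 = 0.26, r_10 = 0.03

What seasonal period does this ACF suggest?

3

The largest autocorrelation is r_3 = 0.54, with weaker echoes at lags 6 (0.37) and 9 (0.26); the remaining lags stay at or below 0.03.
The dominant spike at lag 3 indicates a seasonal period of 3.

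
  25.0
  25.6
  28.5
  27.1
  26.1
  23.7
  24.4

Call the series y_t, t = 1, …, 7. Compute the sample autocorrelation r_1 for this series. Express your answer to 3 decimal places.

0.365

Mean ȳ = (25.0 + 25.6 + 28.5 + 27.1 + 26.1 + 23.7 + 24.4)/7 = 25.7714
Σ(y_t−ȳ)(y_{t+1}−ȳ) = (0.1322) + (-0.4678) + (3.6251) + (0.4365) + (-0.6806) + (2.8408) = 5.8863
Denominator Σ(y_t−ȳ)² = 16.1143
r_1 = 5.8863 / 16.1143 = 0.365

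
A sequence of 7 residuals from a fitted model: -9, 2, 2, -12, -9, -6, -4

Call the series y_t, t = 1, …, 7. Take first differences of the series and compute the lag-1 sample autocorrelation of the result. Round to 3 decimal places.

-0.063

First differences Δy: 11, 0, -14, 3, 3, 2
Mean of differences = 0.8333
Numerator Σ(Δy_t−Δȳ)(Δy_{t+1}−Δȳ) = -21.0278
Denominator Σ(Δy_t−Δȳ)² = 334.8333
r_1(Δy) = -21.0278 / 334.8333 = -0.063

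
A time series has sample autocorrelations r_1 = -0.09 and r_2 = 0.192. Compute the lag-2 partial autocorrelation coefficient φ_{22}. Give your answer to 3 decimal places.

φ_{22} = (r_2 − r_1²) / (1 − r_1²)
r_1² = (-0.09)² = 0.0081
Numerator = 0.192 − 0.0081 = 0.1839; denominator = 1 − 0.0081 = 0.9919
φ_{22} = 0.1839 / 0.9919 = 0.185

0.185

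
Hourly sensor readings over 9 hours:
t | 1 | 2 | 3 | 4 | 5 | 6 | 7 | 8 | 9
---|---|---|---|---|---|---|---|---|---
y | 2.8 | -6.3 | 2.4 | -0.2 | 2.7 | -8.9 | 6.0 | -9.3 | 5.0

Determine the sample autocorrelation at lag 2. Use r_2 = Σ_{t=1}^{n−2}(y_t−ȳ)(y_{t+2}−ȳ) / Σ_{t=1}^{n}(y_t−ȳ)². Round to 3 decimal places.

Mean ȳ = (2.8 − 6.3 + 2.4 − 0.2 + 2.7 − 8.9 + 6.0 − 9.3 + 5.0)/9 = -0.6444
Σ(y_t−ȳ)(y_{t+2}−ȳ) = (10.4864) + (-2.5136) + (10.1820) + (-3.6691) + (22.2220) + (71.4564) + (37.5042) = 145.6683
Denominator Σ(y_t−ȳ)² = 283.5822
r_2 = 145.6683 / 283.5822 = 0.514

0.514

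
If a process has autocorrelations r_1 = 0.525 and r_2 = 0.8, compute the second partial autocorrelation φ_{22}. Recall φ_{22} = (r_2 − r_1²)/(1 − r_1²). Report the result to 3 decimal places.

φ_{22} = (r_2 − r_1²) / (1 − r_1²)
r_1² = (0.525)² = 0.275625
Numerator = 0.8 − 0.2756 = 0.5244; denominator = 1 − 0.2756 = 0.7244
φ_{22} = 0.5244 / 0.7244 = 0.724

0.724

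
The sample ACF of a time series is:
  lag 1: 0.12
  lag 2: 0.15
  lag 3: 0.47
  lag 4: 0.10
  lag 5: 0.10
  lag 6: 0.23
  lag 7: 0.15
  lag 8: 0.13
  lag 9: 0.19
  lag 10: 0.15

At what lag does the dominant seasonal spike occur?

3

The largest autocorrelation is r_3 = 0.47, with weaker echoes at lags 6 (0.23) and 9 (0.19); the remaining lags stay at or below 0.15.
The dominant spike at lag 3 indicates a seasonal period of 3.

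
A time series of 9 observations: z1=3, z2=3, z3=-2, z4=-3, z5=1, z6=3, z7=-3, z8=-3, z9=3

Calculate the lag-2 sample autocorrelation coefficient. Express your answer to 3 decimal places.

-0.684

Mean z̄ = (3 + 3 − 2 − 3 + 1 + 3 − 3 − 3 + 3)/9 = 0.2222
Numerator Σ_{t=1}^{7}(z_t−z̄)(z_{t+2}−z̄) = -46.2099
Denominator Σ(z_t−z̄)² = 67.5556
r_2 = -46.2099 / 67.5556 = -0.684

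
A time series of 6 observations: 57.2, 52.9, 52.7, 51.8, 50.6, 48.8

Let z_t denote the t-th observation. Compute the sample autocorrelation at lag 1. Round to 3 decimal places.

Mean z̄ = (57.2 + 52.9 + 52.7 + 51.8 + 50.6 + 48.8)/6 = 52.3333
Numerator Σ_{t=1}^{5}(z_t−z̄)(z_{t+1}−z̄) = 9.8189
Denominator Σ(z_t−z̄)² = 39.9133
r_1 = 9.8189 / 39.9133 = 0.246

0.246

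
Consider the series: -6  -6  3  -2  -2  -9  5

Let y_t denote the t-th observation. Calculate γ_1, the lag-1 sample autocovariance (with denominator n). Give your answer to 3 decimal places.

Mean ȳ = (-6 − 6 + 3 − 2 − 2 − 9 + 5)/7 = -2.4286
Deviations: -3.5714, -3.5714, 5.4286, 0.4286, 0.4286, -6.5714, 7.4286
Σ_{t=1}^{6}(y_t−ȳ)(y_{t+1}−ȳ) = -55.7551
γ_1 = -55.7551 / 7 = -7.965

-7.965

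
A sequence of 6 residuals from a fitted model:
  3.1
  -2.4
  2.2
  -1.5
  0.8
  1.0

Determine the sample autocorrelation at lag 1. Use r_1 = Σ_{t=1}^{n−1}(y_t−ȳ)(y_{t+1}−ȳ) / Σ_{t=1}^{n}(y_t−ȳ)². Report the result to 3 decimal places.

Mean ȳ = (3.1 − 2.4 + 2.2 − 1.5 + 0.8 + 1.0)/6 = 0.5333
Deviations from mean: 2.5667, -2.9333, 1.6667, -2.0333, 0.2667, 0.4667
Numerator Σ_{t=1}^{5}(y_t−ȳ)(y_{t+1}−ȳ) = -16.2244
Denominator Σ(y_t−ȳ)² = 22.3933
r_1 = -16.2244 / 22.3933 = -0.725

-0.725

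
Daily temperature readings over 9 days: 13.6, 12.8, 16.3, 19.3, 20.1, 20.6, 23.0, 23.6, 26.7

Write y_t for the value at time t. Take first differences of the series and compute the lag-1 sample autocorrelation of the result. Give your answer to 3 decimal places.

-0.315

First differences Δy: -0.8, 3.5, 3.0, 0.8, 0.5, 2.4, 0.6, 3.1
Mean of differences = 1.6375
Numerator Σ(Δy_t−Δȳ)(Δy_{t+1}−Δȳ) = -5.3664
Denominator Σ(Δy_t−Δȳ)² = 17.0588
r_1(Δy) = -5.3664 / 17.0588 = -0.315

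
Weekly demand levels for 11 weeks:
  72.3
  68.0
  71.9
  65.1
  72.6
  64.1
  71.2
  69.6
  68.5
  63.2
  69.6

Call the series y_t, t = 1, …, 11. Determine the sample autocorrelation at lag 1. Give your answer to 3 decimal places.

-0.552

Mean ȳ = (72.3 + 68.0 + 71.9 + 65.1 + 72.6 + 64.1 + 71.2 + 69.6 + 68.5 + 63.2 + 69.6)/11 = 68.7364
Numerator Σ_{t=1}^{10}(y_t−ȳ)(y_{t+1}−ȳ) = -61.3922
Denominator Σ(y_t−ȳ)² = 111.1655
r_1 = -61.3922 / 111.1655 = -0.552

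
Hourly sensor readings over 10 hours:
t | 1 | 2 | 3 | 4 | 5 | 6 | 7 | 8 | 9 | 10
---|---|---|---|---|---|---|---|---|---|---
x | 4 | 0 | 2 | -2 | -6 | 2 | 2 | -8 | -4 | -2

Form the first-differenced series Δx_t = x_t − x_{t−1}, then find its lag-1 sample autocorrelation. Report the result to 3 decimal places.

-0.289

First differences Δx: -4, 2, -4, -4, 8, 0, -10, 4, 2
Mean of differences = -0.6667
Numerator Σ(Δx_t−Δx̄)(Δx_{t+1}−Δx̄) = -67.1111
Denominator Σ(Δx_t−Δx̄)² = 232.0000
r_1(Δx) = -67.1111 / 232.0000 = -0.289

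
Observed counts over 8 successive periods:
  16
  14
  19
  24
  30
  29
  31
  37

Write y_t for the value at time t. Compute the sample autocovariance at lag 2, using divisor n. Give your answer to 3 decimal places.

Mean ȳ = (16 + 14 + 19 + 24 + 30 + 29 + 31 + 37)/8 = 25.0000
Deviations: -9.0000, -11.0000, -6.0000, -1.0000, 5.0000, 4.0000, 6.0000, 12.0000
Σ_{t=1}^{6}(y_t−ȳ)(y_{t+2}−ȳ) = 109.0000
γ_2 = 109.0000 / 8 = 13.625

13.625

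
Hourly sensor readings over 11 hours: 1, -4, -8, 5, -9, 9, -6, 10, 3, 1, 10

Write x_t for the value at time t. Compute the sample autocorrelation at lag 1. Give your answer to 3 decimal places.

-0.422

Mean x̄ = (1 − 4 − 8 + 5 − 9 + 9 − 6 + 10 + 3 + 1 + 10)/11 = 1.0909
Numerator Σ_{t=1}^{10}(x_t−x̄)(x_{t+1}−x̄) = -211.2810
Denominator Σ(x_t−x̄)² = 500.9091
r_1 = -211.2810 / 500.9091 = -0.422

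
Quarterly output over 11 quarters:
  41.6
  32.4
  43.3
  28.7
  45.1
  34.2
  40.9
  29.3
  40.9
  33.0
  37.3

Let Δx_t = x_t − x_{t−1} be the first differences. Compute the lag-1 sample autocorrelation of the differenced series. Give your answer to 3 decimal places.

-0.909

First differences Δx: -9.2, 10.9, -14.6, 16.4, -10.9, 6.7, -11.6, 11.6, -7.9, 4.3
Mean of differences = -0.4300
Numerator Σ(Δx_t−Δx̄)(Δx_{t+1}−Δx̄) = -1088.4669
Denominator Σ(Δx_t−Δx̄)² = 1197.4410
r_1(Δx) = -1088.4669 / 1197.4410 = -0.909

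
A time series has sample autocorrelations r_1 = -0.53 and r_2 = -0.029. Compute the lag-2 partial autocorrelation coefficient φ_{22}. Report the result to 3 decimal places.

-0.431

φ_{22} = (r_2 − r_1²) / (1 − r_1²)
r_1² = (-0.53)² = 0.2809
Numerator = -0.029 − 0.2809 = -0.3099; denominator = 1 − 0.2809 = 0.7191
φ_{22} = -0.3099 / 0.7191 = -0.431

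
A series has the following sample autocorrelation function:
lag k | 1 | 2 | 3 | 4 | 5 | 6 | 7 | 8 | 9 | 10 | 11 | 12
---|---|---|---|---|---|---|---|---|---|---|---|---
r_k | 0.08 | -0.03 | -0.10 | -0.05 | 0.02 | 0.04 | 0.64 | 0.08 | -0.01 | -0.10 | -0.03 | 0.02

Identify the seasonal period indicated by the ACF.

7

The largest autocorrelation is r_7 = 0.64; the remaining lags stay at or below 0.08.
The dominant spike at lag 7 indicates a seasonal period of 7.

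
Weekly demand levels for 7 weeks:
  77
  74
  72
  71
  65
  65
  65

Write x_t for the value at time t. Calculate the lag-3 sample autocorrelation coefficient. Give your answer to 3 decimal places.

-0.193

Mean x̄ = (77 + 74 + 72 + 71 + 65 + 65 + 65)/7 = 69.8571
Numerator Σ_{t=1}^{4}(x_t−x̄)(x_{t+3}−x̄) = -27.9184
Denominator Σ(x_t−x̄)² = 144.8571
r_3 = -27.9184 / 144.8571 = -0.193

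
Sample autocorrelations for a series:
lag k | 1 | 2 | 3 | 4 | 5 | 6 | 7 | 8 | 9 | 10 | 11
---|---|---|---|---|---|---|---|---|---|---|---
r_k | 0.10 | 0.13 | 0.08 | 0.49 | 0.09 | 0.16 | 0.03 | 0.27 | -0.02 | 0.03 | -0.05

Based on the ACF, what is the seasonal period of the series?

4

The largest autocorrelation is r_4 = 0.49, with a weaker echo at lag 8 (0.27); the remaining lags stay at or below 0.16.
The dominant spike at lag 4 indicates a seasonal period of 4.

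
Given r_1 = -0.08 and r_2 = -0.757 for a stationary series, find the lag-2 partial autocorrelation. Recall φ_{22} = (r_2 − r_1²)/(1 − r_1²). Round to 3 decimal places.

φ_{22} = (r_2 − r_1²) / (1 − r_1²)
r_1² = (-0.08)² = 0.0064
Numerator = -0.757 − 0.0064 = -0.7634; denominator = 1 − 0.0064 = 0.9936
φ_{22} = -0.7634 / 0.9936 = -0.768

-0.768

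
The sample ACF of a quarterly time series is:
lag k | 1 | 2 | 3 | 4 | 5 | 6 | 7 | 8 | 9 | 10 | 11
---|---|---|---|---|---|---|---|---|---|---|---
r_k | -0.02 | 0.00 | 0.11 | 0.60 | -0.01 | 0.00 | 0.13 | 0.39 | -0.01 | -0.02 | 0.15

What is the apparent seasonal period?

4

The largest autocorrelation is r_4 = 0.60, with a weaker echo at lag 8 (0.39); the remaining lags stay at or below 0.15.
The dominant spike at lag 4 indicates a seasonal period of 4.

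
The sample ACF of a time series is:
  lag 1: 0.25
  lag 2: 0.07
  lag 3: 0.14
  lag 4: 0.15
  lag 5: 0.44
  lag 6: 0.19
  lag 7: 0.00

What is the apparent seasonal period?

5

The largest autocorrelation is r_5 = 0.44; the remaining lags stay at or below 0.25. The elevated value at lag 1 (0.25), dropping to 0.07 at lag 2, reflects decaying short-term dependence rather than seasonality.
The dominant spike at lag 5 indicates a seasonal period of 5.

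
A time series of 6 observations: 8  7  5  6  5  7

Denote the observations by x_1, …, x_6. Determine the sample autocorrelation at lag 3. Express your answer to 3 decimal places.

-0.318

Mean x̄ = (8 + 7 + 5 + 6 + 5 + 7)/6 = 6.3333
Deviations from mean: 1.6667, 0.6667, -1.3333, -0.3333, -1.3333, 0.6667
Σ(x_t−x̄)(x_{t+3}−x̄) = (-0.5556) + (-0.8889) + (-0.8889) = -2.3333
Denominator Σ(x_t−x̄)² = 7.3333
r_3 = -2.3333 / 7.3333 = -0.318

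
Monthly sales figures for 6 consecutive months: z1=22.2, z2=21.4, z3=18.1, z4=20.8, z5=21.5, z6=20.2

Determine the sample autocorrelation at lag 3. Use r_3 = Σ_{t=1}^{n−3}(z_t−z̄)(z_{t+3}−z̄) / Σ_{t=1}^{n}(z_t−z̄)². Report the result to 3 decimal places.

0.193

Mean z̄ = (22.2 + 21.4 + 18.1 + 20.8 + 21.5 + 20.2)/6 = 20.7000
Deviations from mean: 1.5000, 0.7000, -2.6000, 0.1000, 0.8000, -0.5000
Numerator Σ_{t=1}^{3}(z_t−z̄)(z_{t+3}−z̄) = 2.0100
Denominator Σ(z_t−z̄)² = 10.4000
r_3 = 2.0100 / 10.4000 = 0.193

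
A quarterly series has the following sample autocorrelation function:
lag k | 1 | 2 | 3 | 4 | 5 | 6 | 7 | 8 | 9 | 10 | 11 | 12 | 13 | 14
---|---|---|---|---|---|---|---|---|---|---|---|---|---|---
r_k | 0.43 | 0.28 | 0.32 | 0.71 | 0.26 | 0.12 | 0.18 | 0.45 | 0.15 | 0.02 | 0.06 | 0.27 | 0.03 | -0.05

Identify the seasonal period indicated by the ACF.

4

The largest autocorrelation is r_4 = 0.71, with a weaker echo at lag 8 (0.45); the remaining lags stay at or below 0.43. The elevated value at lag 1 (0.43), dropping to 0.28 at lag 2, reflects decaying short-term dependence rather than seasonality.
The dominant spike at lag 4 indicates a seasonal period of 4.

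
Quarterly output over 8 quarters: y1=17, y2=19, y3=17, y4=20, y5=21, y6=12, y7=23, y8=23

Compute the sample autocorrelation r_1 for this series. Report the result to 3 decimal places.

Mean ȳ = (17 + 19 + 17 + 20 + 21 + 12 + 23 + 23)/8 = 19.0000
Deviations from mean: -2.0000, 0.0000, -2.0000, 1.0000, 2.0000, -7.0000, 4.0000, 4.0000
Σ(y_t−ȳ)(y_{t+1}−ȳ) = (0.0000) + (0.0000) + (-2.0000) + (2.0000) + (-14.0000) + (-28.0000) + (16.0000) = -26.0000
Denominator Σ(y_t−ȳ)² = 94.0000
r_1 = -26.0000 / 94.0000 = -0.277

-0.277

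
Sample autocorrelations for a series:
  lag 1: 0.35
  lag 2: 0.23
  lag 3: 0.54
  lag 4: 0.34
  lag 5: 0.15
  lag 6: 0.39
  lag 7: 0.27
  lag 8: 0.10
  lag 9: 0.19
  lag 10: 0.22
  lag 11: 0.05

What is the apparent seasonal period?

The largest autocorrelation is r_3 = 0.54, with a weaker echo at lag 6 (0.39); the remaining lags stay at or below 0.35. The elevated value at lag 1 (0.35), dropping to 0.23 at lag 2, reflects decaying short-term dependence rather than seasonality.
The dominant spike at lag 3 indicates a seasonal period of 3.

3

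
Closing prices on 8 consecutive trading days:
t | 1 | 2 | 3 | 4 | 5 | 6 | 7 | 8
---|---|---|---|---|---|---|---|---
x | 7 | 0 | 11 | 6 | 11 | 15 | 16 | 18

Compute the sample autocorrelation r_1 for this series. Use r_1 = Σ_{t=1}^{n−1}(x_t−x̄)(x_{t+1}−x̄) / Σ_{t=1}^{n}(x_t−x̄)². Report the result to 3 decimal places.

Mean x̄ = (7 + 0 + 11 + 6 + 11 + 15 + 16 + 18)/8 = 10.5000
Deviations from mean: -3.5000, -10.5000, 0.5000, -4.5000, 0.5000, 4.5000, 5.5000, 7.5000
Σ(x_t−x̄)(x_{t+1}−x̄) = (36.7500) + (-5.2500) + (-2.2500) + (-2.2500) + (2.2500) + (24.7500) + (41.2500) = 95.2500
Denominator Σ(x_t−x̄)² = 250.0000
r_1 = 95.2500 / 250.0000 = 0.381

0.381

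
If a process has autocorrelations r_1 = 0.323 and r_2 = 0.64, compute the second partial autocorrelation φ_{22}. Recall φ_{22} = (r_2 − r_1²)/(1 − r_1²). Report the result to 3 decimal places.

φ_{22} = (r_2 − r_1²) / (1 − r_1²)
r_1² = (0.323)² = 0.104329
Numerator = 0.64 − 0.1043 = 0.5357; denominator = 1 − 0.1043 = 0.8957
φ_{22} = 0.5357 / 0.8957 = 0.598

0.598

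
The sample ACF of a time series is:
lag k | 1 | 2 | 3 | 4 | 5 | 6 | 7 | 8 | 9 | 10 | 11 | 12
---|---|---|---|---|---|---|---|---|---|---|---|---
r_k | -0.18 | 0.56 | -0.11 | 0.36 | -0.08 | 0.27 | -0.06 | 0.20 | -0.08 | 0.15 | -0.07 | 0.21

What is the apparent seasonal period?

The largest autocorrelation is r_2 = 0.56, with weaker echoes at lags 4 (0.36), 6 (0.27), 8 (0.20), 10 (0.15) and 12 (0.21); the remaining lags stay at or below -0.06.
The dominant spike at lag 2 indicates a seasonal period of 2.

2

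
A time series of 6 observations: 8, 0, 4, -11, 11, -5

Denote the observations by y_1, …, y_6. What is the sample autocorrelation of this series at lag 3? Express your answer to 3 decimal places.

-0.331

Mean ȳ = (8 + 0 + 4 − 11 + 11 − 5)/6 = 1.1667
Deviations from mean: 6.8333, -1.1667, 2.8333, -12.1667, 9.8333, -6.1667
Σ(y_t−ȳ)(y_{t+3}−ȳ) = (-83.1389) + (-11.4722) + (-17.4722) = -112.0833
Denominator Σ(y_t−ȳ)² = 338.8333
r_3 = -112.0833 / 338.8333 = -0.331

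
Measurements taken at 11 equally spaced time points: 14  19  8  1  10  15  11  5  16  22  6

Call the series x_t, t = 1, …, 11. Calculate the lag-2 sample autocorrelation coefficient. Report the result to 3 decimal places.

-0.585

Mean x̄ = (14 + 19 + 8 + 1 + 10 + 15 + 11 + 5 + 16 + 22 + 6)/11 = 11.5455
Numerator Σ_{t=1}^{9}(x_t−x̄)(x_{t+2}−x̄) = -235.5950
Denominator Σ(x_t−x̄)² = 402.7273
r_2 = -235.5950 / 402.7273 = -0.585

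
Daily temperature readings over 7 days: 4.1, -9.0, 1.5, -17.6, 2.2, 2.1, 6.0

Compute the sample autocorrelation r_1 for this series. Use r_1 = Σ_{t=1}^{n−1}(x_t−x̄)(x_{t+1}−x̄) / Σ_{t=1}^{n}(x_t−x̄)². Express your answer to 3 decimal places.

Mean x̄ = (4.1 − 9.0 + 1.5 − 17.6 + 2.2 + 2.1 + 6.0)/7 = -1.5286
Deviations from mean: 5.6286, -7.4714, 3.0286, -16.0714, 3.7286, 3.6286, 7.5286
Numerator Σ_{t=1}^{6}(x_t−x̄)(x_{t+1}−x̄) = -132.4308
Denominator Σ(x_t−x̄)² = 438.7143
r_1 = -132.4308 / 438.7143 = -0.302

-0.302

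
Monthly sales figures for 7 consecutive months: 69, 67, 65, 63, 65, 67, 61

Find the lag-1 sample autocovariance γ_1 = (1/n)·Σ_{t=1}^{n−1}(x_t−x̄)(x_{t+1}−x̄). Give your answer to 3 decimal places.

-0.093

Mean x̄ = (69 + 67 + 65 + 63 + 65 + 67 + 61)/7 = 65.2857
Σ_{t=1}^{6}(x_t−x̄)(x_{t+1}−x̄) = -0.6531
γ_1 = -0.6531 / 7 = -0.093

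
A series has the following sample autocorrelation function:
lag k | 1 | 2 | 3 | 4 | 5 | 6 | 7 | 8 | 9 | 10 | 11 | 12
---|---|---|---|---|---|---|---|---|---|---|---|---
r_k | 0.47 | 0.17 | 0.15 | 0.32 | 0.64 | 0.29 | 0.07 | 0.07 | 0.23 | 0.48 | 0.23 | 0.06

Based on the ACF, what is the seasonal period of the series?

5

The largest autocorrelation is r_5 = 0.64, with a weaker echo at lag 10 (0.48); the remaining lags stay at or below 0.47. The elevated value at lag 1 (0.47), dropping to 0.17 at lag 2, reflects decaying short-term dependence rather than seasonality.
The dominant spike at lag 5 indicates a seasonal period of 5.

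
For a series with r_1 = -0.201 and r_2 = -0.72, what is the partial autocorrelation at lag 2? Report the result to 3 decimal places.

-0.792

φ_{22} = (r_2 − r_1²) / (1 − r_1²)
r_1² = (-0.201)² = 0.040401
Numerator = -0.72 − 0.0404 = -0.7604; denominator = 1 − 0.0404 = 0.9596
φ_{22} = -0.7604 / 0.9596 = -0.792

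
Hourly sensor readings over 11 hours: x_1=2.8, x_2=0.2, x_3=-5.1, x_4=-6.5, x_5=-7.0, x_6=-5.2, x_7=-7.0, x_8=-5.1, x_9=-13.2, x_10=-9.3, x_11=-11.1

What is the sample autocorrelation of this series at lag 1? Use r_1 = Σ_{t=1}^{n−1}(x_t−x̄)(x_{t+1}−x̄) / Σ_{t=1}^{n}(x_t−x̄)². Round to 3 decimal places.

Mean x̄ = (2.8 + 0.2 − 5.1 − 6.5 − 7.0 − 5.2 − 7.0 − 5.1 − 13.2 − 9.3 − 11.1)/11 = -6.0455
Numerator Σ_{t=1}^{10}(x_t−x̄)(x_{t+1}−x̄) = 91.6070
Denominator Σ(x_t−x̄)² = 209.1073
r_1 = 91.6070 / 209.1073 = 0.438

0.438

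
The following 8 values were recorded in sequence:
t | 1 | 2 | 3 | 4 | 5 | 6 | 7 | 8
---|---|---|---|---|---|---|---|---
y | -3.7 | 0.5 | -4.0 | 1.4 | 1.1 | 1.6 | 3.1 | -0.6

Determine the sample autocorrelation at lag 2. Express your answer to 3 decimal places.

Mean ȳ = (-3.7 + 0.5 − 4.0 + 1.4 + 1.1 + 1.6 + 3.1 − 0.6)/8 = -0.0750
Deviations from mean: -3.6250, 0.5750, -3.9250, 1.4750, 1.1750, 1.6750, 3.1750, -0.5250
Σ(y_t−ȳ)(y_{t+2}−ȳ) = (14.2281) + (0.8481) + (-4.6119) + (2.4706) + (3.7306) + (-0.8794) = 15.7863
Denominator Σ(y_t−ȳ)² = 45.5950
r_2 = 15.7863 / 45.5950 = 0.346

0.346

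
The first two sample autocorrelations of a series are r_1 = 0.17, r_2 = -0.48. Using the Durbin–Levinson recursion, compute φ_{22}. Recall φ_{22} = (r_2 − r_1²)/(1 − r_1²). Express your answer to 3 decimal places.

-0.524

φ_{22} = (r_2 − r_1²) / (1 − r_1²)
r_1² = (0.17)² = 0.0289
Numerator = -0.48 − 0.0289 = -0.5089; denominator = 1 − 0.0289 = 0.9711
φ_{22} = -0.5089 / 0.9711 = -0.524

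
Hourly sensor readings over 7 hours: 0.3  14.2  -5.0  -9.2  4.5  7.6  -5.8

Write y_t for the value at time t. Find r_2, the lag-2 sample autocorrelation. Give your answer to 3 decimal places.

-0.584

Mean ȳ = (0.3 + 14.2 − 5.0 − 9.2 + 4.5 + 7.6 − 5.8)/7 = 0.9429
Numerator Σ_{t=1}^{5}(y_t−ȳ)(y_{t+2}−ȳ) = -243.2922
Denominator Σ(y_t−ȳ)² = 416.7971
r_2 = -243.2922 / 416.7971 = -0.584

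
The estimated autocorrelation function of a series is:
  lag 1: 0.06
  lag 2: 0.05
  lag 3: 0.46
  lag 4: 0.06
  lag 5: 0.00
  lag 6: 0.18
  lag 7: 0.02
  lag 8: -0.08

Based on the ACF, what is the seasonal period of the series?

3

The largest autocorrelation is r_3 = 0.46, with a weaker echo at lag 6 (0.18); the remaining lags stay at or below 0.06.
The dominant spike at lag 3 indicates a seasonal period of 3.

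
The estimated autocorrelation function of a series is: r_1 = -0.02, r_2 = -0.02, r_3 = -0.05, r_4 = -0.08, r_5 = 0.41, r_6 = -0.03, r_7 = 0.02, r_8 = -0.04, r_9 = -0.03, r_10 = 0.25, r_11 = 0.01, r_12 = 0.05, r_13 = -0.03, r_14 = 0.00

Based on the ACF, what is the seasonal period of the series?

The largest autocorrelation is r_5 = 0.41, with a weaker echo at lag 10 (0.25); the remaining lags stay at or below 0.05.
The dominant spike at lag 5 indicates a seasonal period of 5.

5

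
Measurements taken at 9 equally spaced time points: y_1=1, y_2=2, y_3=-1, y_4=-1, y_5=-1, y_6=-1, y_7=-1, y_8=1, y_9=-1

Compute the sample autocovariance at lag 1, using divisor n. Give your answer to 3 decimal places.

Mean ȳ = (1 + 2 − 1 − 1 − 1 − 1 − 1 + 1 − 1)/9 = -0.2222
Σ_{t=1}^{8}(y_t−ȳ)(y_{t+1}−ȳ) = 1.5062
γ_1 = 1.5062 / 9 = 0.167

0.167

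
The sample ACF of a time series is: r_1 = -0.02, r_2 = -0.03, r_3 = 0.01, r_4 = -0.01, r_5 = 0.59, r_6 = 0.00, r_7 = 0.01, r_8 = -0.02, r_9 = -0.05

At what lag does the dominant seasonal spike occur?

The largest autocorrelation is r_5 = 0.59; the remaining lags stay at or below 0.01.
The dominant spike at lag 5 indicates a seasonal period of 5.

5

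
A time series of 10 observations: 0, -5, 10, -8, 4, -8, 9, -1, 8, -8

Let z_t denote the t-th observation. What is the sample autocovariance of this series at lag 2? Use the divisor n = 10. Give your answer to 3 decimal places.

Mean z̄ = (0 − 5 + 10 − 8 + 4 − 8 + 9 − 1 + 8 − 8)/10 = 0.1000
Σ_{t=1}^{8}(z_t−z̄)(z_{t+2}−z̄) = 267.3800
γ_2 = 267.3800 / 10 = 26.738

26.738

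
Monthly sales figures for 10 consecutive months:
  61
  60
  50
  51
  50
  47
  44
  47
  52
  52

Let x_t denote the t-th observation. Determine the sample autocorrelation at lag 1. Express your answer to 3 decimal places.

Mean x̄ = (61 + 60 + 50 + 51 + 50 + 47 + 44 + 47 + 52 + 52)/10 = 51.4000
Numerator Σ_{t=1}^{9}(x_t−x̄)(x_{t+1}−x̄) = 140.6400
Denominator Σ(x_t−x̄)² = 264.4000
r_1 = 140.6400 / 264.4000 = 0.532

0.532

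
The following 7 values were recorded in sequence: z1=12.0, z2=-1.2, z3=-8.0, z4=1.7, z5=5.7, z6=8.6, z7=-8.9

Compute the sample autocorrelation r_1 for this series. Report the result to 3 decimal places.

-0.125

Mean z̄ = (12.0 − 1.2 − 8.0 + 1.7 + 5.7 + 8.6 − 8.9)/7 = 1.4143
Deviations from mean: 10.5857, -2.6143, -9.4143, 0.2857, 4.2857, 7.1857, -10.3143
Numerator Σ_{t=1}^{6}(z_t−z̄)(z_{t+1}−z̄) = -47.8473
Denominator Σ(z_t−z̄)² = 383.9886
r_1 = -47.8473 / 383.9886 = -0.125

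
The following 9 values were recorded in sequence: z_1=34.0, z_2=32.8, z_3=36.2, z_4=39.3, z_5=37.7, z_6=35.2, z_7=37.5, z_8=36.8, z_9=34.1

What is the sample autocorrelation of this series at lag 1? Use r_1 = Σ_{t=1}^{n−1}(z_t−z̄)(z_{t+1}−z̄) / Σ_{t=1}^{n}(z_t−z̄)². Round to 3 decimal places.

Mean z̄ = (34.0 + 32.8 + 36.2 + 39.3 + 37.7 + 35.2 + 37.5 + 36.8 + 34.1)/9 = 35.9556
Numerator Σ_{t=1}^{8}(z_t−z̄)(z_{t+1}−z̄) = 9.3036
Denominator Σ(z_t−z̄)² = 35.1822
r_1 = 9.3036 / 35.1822 = 0.264

0.264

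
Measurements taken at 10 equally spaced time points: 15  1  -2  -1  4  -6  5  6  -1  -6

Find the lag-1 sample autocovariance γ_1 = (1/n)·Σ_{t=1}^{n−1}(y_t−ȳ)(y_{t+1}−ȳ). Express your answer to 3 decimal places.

Mean ȳ = (15 + 1 − 2 − 1 + 4 − 6 + 5 + 6 − 1 − 6)/10 = 1.5000
Σ_{t=1}^{9}(y_t−ȳ)(y_{t+1}−ȳ) = -24.2500
γ_1 = -24.2500 / 10 = -2.425

-2.425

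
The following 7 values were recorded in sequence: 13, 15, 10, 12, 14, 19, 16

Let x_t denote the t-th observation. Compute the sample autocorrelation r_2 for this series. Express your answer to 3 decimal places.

-0.141

Mean x̄ = (13 + 15 + 10 + 12 + 14 + 19 + 16)/7 = 14.1429
Σ(x_t−x̄)(x_{t+2}−x̄) = (4.7347) + (-1.8367) + (0.5918) + (-10.4082) + (-0.2653) = -7.1837
Denominator Σ(x_t−x̄)² = 50.8571
r_2 = -7.1837 / 50.8571 = -0.141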